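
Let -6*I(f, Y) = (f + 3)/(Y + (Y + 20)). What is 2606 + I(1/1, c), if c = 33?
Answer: 336173/129 ≈ 2606.0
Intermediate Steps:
I(f, Y) = -(3 + f)/(6*(20 + 2*Y)) (I(f, Y) = -(f + 3)/(6*(Y + (Y + 20))) = -(3 + f)/(6*(Y + (20 + Y))) = -(3 + f)/(6*(20 + 2*Y)))
2606 + I(1/1, c) = 2606 + (-3 - 1/1)/(12*(10 + 33)) = 2606 + (1/12)*(-3 - 1)/43 = 2606 + (1/12)*(1/43)*(-3 - 1*1) = 2606 + (1/12)*(1/43)*(-3 - 1) = 2606 + (1/12)*(1/43)*(-4) = 2606 - 1/129 = 336173/129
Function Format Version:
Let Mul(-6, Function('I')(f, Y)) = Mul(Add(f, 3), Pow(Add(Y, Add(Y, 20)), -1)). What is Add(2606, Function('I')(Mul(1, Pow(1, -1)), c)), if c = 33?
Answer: Rational(336173, 129) ≈ 2606.0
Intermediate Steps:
Function('I')(f, Y) = Mul(Rational(-1, 6), Pow(Add(20, Mul(2, Y)), -1), Add(3, f)) (Function('I')(f, Y) = Mul(Rational(-1, 6), Mul(Add(f, 3), Pow(Add(Y, Add(Y, 20)), -1))) = Mul(Rational(-1, 6), Mul(Add(3, f), Pow(Add(Y, Add(20, Y)), -1))) = Mul(Rational(-1, 6), Mul(Add(3, f), Pow(Add(20, Mul(2, Y)), -1))) = Mul(Rational(-1, 6), Mul(Pow(Add(20, Mul(2, Y)), -1), Add(3, f))) = Mul(Rational(-1, 6), Pow(Add(20, Mul(2, Y)), -1), Add(3, f)))
Add(2606, Function('I')(Mul(1, Pow(1, -1)), c)) = Add(2606, Mul(Rational(1, 12), Pow(Add(10, 33), -1), Add(-3, Mul(-1, Mul(1, Pow(1, -1)))))) = Add(2606, Mul(Rational(1, 12), Pow(43, -1), Add(-3, Mul(-1, Mul(1, 1))))) = Add(2606, Mul(Rational(1, 12), Rational(1, 43), Add(-3, Mul(-1, 1)))) = Add(2606, Mul(Rational(1, 12), Rational(1, 43), Add(-3, -1))) = Add(2606, Mul(Rational(1, 12), Rational(1, 43), -4)) = Add(2606, Rational(-1, 129)) = Rational(336173, 129)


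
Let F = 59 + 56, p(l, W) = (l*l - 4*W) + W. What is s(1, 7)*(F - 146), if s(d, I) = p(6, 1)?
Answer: -1023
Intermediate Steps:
p(l, W) = l**2 - 3*W (p(l, W) = (l**2 - 4*W) + W = l**2 - 3*W)
s(d, I) = 33 (s(d, I) = 6**2 - 3*1 = 36 - 3 = 33)
F = 115
s(1, 7)*(F - 146) = 33*(115 - 146) = 33*(-31) = -1023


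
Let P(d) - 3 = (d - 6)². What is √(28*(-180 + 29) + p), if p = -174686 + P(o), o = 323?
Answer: I*√78422 ≈ 280.04*I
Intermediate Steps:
P(d) = 3 + (-6 + d)² (P(d) = 3 + (d - 6)² = 3 + (-6 + d)²)
p = -74194 (p = -174686 + (3 + (-6 + 323)²) = -174686 + (3 + 317²) = -174686 + (3 + 100489) = -174686 + 100492 = -74194)
√(28*(-180 + 29) + p) = √(28*(-180 + 29) - 74194) = √(28*(-151) - 74194) = √(-4228 - 74194) = √(-78422) = I*√78422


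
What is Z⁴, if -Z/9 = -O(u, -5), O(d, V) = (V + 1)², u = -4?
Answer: 429981696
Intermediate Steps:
O(d, V) = (1 + V)²
Z = 144 (Z = -(-9)*(1 - 5)² = -(-9)*(-4)² = -(-9)*16 = -9*(-16) = 144)
Z⁴ = 144⁴ = 429981696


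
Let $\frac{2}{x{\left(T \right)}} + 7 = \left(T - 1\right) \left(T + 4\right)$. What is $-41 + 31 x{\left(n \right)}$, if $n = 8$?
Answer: $- \frac{3095}{77} \approx -40.195$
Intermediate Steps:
$x{\left(T \right)} = \frac{2}{-7 + \left(-1 + T\right) \left(4 + T\right)}$ ($x{\left(T \right)} = \frac{2}{-7 + \left(T - 1\right) \left(T + 4\right)} = \frac{2}{-7 + \left(-1 + T\right) \left(4 + T\right)}$)
$-41 + 31 x{\left(n \right)} = -41 + 31 \frac{2}{-11 + 8^{2} + 3 \cdot 8} = -41 + 31 \frac{2}{-11 + 64 + 24} = -41 + 31 \cdot \frac{2}{77} = -41 + \frac{62}{77} = - \frac{3095}{77}$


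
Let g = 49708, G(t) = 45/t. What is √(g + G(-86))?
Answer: √367636498/86 ≈ 222.95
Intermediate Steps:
√(g + G(-86)) = √(49708 + 45/(-86)) = √(49708 + 45*(-1/86)) = √(49708 - 45/86) = √(4274843/86) = √367636498/86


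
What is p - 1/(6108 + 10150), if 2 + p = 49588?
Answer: 806169187/16258 ≈ 49586.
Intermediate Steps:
p = 49586 (p = -2 + 49588 = 49586)
p - 1/(6108 + 10150) = 49586 - 1/(6108 + 10150) = 49586 - 1/16258 = 806169187/16258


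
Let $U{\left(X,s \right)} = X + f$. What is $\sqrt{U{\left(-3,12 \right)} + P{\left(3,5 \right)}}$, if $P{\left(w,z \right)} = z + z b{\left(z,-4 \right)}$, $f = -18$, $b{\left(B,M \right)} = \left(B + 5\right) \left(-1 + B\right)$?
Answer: $2 \sqrt{46} \approx 13.565$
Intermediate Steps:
$b{\left(B,M \right)} = \left(-1 + B\right) \left(5 + B\right)$ ($b{\left(B,M \right)} = \left(5 + B\right) \left(-1 + B\right) = \left(-1 + B\right) \left(5 + B\right)$)
$P{\left(w,z \right)} = z + z \left(-5 + z^{2} + 4 z\right)$
$U{\left(X,s \right)} = -18 + X$ ($U{\left(X,s \right)} = X - 18 = -18 + X$)
$\sqrt{U{\left(-3,12 \right)} + P{\left(3,5 \right)}} = \sqrt{\left(-18 - 3\right) + 5 \left(-4 + 5^{2} + 4 \cdot 5\right)} = \sqrt{-21 + 5 \left(-4 + 25 + 20\right)} = \sqrt{-21 + 5 \cdot 41} = \sqrt{-21 + 205} = \sqrt{184} = 2 \sqrt{46}$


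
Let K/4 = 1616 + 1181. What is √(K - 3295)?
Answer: 3*√877 ≈ 88.843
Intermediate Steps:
K = 11188 (K = 4*(1616 + 1181) = 4*2797 = 11188)
√(K - 3295) = √(11188 - 3295) = √7893 = 3*√877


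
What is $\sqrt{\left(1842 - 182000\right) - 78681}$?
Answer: $i \sqrt{258839} \approx 508.76 i$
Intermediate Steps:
$\sqrt{\left(1842 - 182000\right) - 78681} = \sqrt{-180158 - 78681} = \sqrt{-258839} = i \sqrt{258839}$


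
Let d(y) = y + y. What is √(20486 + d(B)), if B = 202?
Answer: √20890 ≈ 144.53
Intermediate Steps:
d(y) = 2*y
√(20486 + d(B)) = √(20486 + 2*202) = √(20486 + 404) = √20890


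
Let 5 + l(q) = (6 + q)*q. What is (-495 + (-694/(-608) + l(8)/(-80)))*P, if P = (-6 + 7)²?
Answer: -376349/760 ≈ -495.20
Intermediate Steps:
P = 1 (P = 1² = 1)
l(q) = -5 + q*(6 + q) (l(q) = -5 + (6 + q)*q = -5 + q*(6 + q))
(-495 + (-694/(-608) + l(8)/(-80)))*P = (-495 + (-694/(-608) + (-5 + 8² + 6*8)/(-80)))*1 = (-495 + (-694*(-1/608) + (-5 + 64 + 48)*(-1/80)))*1 = (-495 + (347/304 + 107*(-1/80)))*1 = (-495 + (347/304 - 107/80))*1 = (-495 - 149/760)*1 = -376349/760*1 = -376349/760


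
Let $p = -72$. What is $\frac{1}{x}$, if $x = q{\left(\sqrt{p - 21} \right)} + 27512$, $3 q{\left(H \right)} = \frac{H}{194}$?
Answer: $\frac{3106324896}{85461210538783} - \frac{194 i \sqrt{93}}{85461210538783} \approx 3.6348 \cdot 10^{-5} - 2.1891 \cdot 10^{-11} i$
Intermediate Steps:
$q{\left(H \right)} = \frac{H}{582}$ ($q{\left(H \right)} = \frac{H \frac{1}{194}}{3} = \frac{\frac{1}{194} H}{3} = \frac{H}{582}$)
$x = 27512 + \frac{i \sqrt{93}}{582}$ ($x = \frac{\sqrt{-72 - 21}}{582} + 27512 = \frac{\sqrt{-93}}{582} + 27512 = \frac{i \sqrt{93}}{582} + 27512 = 27512 + \frac{i \sqrt{93}}{582} \approx 27512.0 + 0.01657 i$)
$\frac{1}{x} = \frac{1}{27512 + \frac{i \sqrt{93}}{582}}$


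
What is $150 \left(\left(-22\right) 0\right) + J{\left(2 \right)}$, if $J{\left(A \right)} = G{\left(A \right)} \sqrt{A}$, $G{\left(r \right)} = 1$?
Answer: $\sqrt{2} \approx 1.4142$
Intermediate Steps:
$J{\left(A \right)} = \sqrt{A}$ ($J{\left(A \right)} = 1 \sqrt{A} = \sqrt{A}$)
$150 \left(\left(-22\right) 0\right) + J{\left(2 \right)} = 150 \left(\left(-22\right) 0\right) + \sqrt{2} = 150 \cdot 0 + \sqrt{2} = 0 + \sqrt{2} = \sqrt{2}$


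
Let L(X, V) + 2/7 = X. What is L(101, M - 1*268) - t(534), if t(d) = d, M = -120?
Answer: -3033/7 ≈ -433.29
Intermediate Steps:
L(X, V) = -2/7 + X
L(101, M - 1*268) - t(534) = (-2/7 + 101) - 1*534 = 705/7 - 534 = -3033/7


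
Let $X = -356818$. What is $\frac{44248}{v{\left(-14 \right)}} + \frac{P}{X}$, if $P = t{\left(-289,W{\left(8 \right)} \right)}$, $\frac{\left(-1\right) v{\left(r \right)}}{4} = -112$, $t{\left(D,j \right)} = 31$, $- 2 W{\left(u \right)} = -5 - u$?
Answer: $\frac{140968473}{1427272} \approx 98.768$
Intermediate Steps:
$W{\left(u \right)} = \frac{5}{2} + \frac{u}{2}$ ($W{\left(u \right)} = - \frac{-5 - u}{2} = \frac{5}{2} + \frac{u}{2}$)
$v{\left(r \right)} = 448$ ($v{\left(r \right)} = \left(-4\right) \left(-112\right) = 448$)
$P = 31$
$\frac{44248}{v{\left(-14 \right)}} + \frac{P}{X} = \frac{44248}{448} + \frac{31}{-356818} = 44248 \cdot \frac{1}{448} + 31 \left(- \frac{1}{356818}\right) = \frac{5531}{56} - \frac{31}{356818} = \frac{140968473}{1427272}$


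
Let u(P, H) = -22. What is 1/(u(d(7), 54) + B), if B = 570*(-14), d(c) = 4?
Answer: -1/8002 ≈ -0.00012497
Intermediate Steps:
B = -7980
1/(u(d(7), 54) + B) = 1/(-22 - 7980) = 1/(-8002) = -1/8002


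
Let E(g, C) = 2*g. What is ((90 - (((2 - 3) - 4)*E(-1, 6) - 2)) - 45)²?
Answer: 1369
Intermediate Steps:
((90 - (((2 - 3) - 4)*E(-1, 6) - 2)) - 45)² = ((90 - (((2 - 3) - 4)*(2*(-1)) - 2)) - 45)² = ((90 - ((-1 - 4)*(-2) - 2)) - 45)² = ((90 - (-5*(-2) - 2)) - 45)² = ((90 - (10 - 2)) - 45)² = ((90 - 1*8) - 45)² = ((90 - 8) - 45)² = (82 - 45)² = 37² = 1369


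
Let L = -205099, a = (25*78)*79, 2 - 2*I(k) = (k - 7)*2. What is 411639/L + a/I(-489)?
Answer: 31390916367/101934203 ≈ 307.95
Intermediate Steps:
I(k) = 8 - k (I(k) = 1 - (k - 7)*2/2 = 1 - (-7 + k)*2/2 = 1 - (-14 + 2*k)/2 = 1 + (7 - k) = 8 - k)
a = 154050 (a = 1950*79 = 154050)
411639/L + a/I(-489) = 411639/(-205099) + 154050/(8 - 1*(-489)) = 411639*(-1/205099) + 154050/(8 + 489) = -411639/205099 + 154050/497 = 31390916367/101934203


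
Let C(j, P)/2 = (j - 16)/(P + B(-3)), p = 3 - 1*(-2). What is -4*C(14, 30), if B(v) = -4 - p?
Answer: 16/21 ≈ 0.76190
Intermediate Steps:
p = 5 (p = 3 + 2 = 5)
B(v) = -9 (B(v) = -4 - 1*5 = -4 - 5 = -9)
C(j, P) = 2*(-16 + j)/(-9 + P) (C(j, P) = 2*((j - 16)/(P - 9)) = 2*((-16 + j)/(-9 + P)) = 2*(-16 + j)/(-9 + P))
-4*C(14, 30) = -8*(-16 + 14)/(-9 + 30) = -8*(-2)/21 = -4*(-4/21) = 16/21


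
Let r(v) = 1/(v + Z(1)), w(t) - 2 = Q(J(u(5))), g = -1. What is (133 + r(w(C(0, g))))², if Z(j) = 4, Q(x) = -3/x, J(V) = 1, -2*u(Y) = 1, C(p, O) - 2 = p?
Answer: 160000/9 ≈ 17778.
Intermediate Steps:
C(p, O) = 2 + p
u(Y) = -½ (u(Y) = -½*1 = -½)
w(t) = -1 (w(t) = 2 - 3/1 = 2 - 3*1 = 2 - 3 = -1)
r(v) = 1/(4 + v) (r(v) = 1/(v + 4) = 1/(4 + v))
(133 + r(w(C(0, g))))² = (133 + 1/(4 - 1))² = (133 + 1/3)² = (133 + ⅓)² = (400/3)² = 160000/9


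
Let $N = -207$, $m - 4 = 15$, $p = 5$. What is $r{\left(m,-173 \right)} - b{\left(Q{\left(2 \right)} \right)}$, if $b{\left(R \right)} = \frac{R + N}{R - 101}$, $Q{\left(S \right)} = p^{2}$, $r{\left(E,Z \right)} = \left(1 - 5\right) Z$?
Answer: $\frac{26205}{38} \approx 689.61$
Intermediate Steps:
$m = 19$ ($m = 4 + 15 = 19$)
$r{\left(E,Z \right)} = - 4 Z$
$Q{\left(S \right)} = 25$ ($Q{\left(S \right)} = 5^{2} = 25$)
$b{\left(R \right)} = \frac{-207 + R}{-101 + R}$ ($b{\left(R \right)} = \frac{R - 207}{R - 101} = \frac{-207 + R}{-101 + R}$)
$r{\left(m,-173 \right)} - b{\left(Q{\left(2 \right)} \right)} = \left(-4\right) \left(-173\right) - \frac{-207 + 25}{-101 + 25} = 692 - \frac{1}{-76} \left(-182\right) = 692 - \left(- \frac{1}{76}\right) \left(-182\right) = 692 - \frac{91}{38} = \frac{26205}{38}$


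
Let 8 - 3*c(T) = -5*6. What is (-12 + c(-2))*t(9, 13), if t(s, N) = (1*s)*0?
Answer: 0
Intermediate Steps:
c(T) = 38/3 (c(T) = 8/3 - (-5)*6/3 = 8/3 - 1/3*(-30) = 8/3 + 10 = 38/3)
t(s, N) = 0 (t(s, N) = s*0 = 0)
(-12 + c(-2))*t(9, 13) = (-12 + 38/3)*0 = (2/3)*0 = 0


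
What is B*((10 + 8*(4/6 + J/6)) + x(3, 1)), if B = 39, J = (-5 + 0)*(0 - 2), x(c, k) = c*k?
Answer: 1235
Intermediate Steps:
J = 10 (J = -5*(-2) = 10)
B*((10 + 8*(4/6 + J/6)) + x(3, 1)) = 39*((10 + 8*(4/6 + 10/6)) + 3*1) = 39*((10 + 8*(4*(⅙) + 10*(⅙))) + 3) = 39*((10 + 8*(⅔ + 5/3)) + 3) = 39*((10 + 8*(7/3)) + 3) = 39*((10 + 56/3) + 3) = 39*(86/3 + 3) = 39*(95/3) = 1235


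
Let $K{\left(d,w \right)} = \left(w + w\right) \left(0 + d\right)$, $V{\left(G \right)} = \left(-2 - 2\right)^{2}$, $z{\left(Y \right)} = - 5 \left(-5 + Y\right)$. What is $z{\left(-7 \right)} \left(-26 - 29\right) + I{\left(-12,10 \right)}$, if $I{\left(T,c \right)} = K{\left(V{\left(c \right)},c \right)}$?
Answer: $-2980$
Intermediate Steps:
$z{\left(Y \right)} = 25 - 5 Y$
$V{\left(G \right)} = 16$ ($V{\left(G \right)} = \left(-4\right)^{2} = 16$)
$K{\left(d,w \right)} = 2 d w$ ($K{\left(d,w \right)} = 2 w d = 2 d w$)
$I{\left(T,c \right)} = 32 c$ ($I{\left(T,c \right)} = 2 \cdot 16 c = 32 c$)
$z{\left(-7 \right)} \left(-26 - 29\right) + I{\left(-12,10 \right)} = \left(25 - -35\right) \left(-26 - 29\right) + 32 \cdot 10 = \left(25 + 35\right) \left(-55\right) + 320 = 60 \left(-55\right) + 320 = -3300 + 320 = -2980$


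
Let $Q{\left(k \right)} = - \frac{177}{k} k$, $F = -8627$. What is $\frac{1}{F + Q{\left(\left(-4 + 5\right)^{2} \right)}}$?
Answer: $- \frac{1}{8804} \approx -0.00011358$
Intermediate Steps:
$Q{\left(k \right)} = -177$
$\frac{1}{F + Q{\left(\left(-4 + 5\right)^{2} \right)}} = \frac{1}{-8627 - 177} = \frac{1}{-8804} = - \frac{1}{8804}$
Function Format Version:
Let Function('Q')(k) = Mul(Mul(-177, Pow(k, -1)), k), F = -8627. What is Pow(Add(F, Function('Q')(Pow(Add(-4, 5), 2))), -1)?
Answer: Rational(-1, 8804) ≈ -0.00011358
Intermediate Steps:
Function('Q')(k) = -177
Pow(Add(F, Function('Q')(Pow(Add(-4, 5), 2))), -1) = Pow(Add(-8627, -177), -1) = Pow(-8804, -1) = Rational(-1, 8804)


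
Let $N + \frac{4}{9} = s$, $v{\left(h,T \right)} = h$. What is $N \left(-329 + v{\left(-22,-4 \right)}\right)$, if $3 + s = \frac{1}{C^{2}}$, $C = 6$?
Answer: $\frac{4797}{4} \approx 1199.3$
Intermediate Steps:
$s = - \frac{107}{36}$ ($s = -3 + \frac{1}{6^{2}} = -3 + \frac{1}{36} = - \frac{107}{36} \approx -2.9722$)
$N = - \frac{41}{12}$ ($N = - \frac{4}{9} - \frac{107}{36} = - \frac{41}{12} \approx -3.4167$)
$N \left(-329 + v{\left(-22,-4 \right)}\right) = - \frac{41 \left(-329 - 22\right)}{12} = \left(- \frac{41}{12}\right) \left(-351\right) = \frac{4797}{4}$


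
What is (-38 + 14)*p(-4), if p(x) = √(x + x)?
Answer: -48*I*√2 ≈ -67.882*I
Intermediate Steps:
p(x) = √2*√x (p(x) = √(2*x) = √2*√x)
(-38 + 14)*p(-4) = (-38 + 14)*(√2*√(-4)) = -24*√2*2*I = -48*I*√2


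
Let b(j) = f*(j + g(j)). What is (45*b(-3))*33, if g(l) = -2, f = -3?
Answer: 22275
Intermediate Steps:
b(j) = 6 - 3*j (b(j) = -3*(j - 2) = -3*(-2 + j) = 6 - 3*j)
(45*b(-3))*33 = (45*(6 - 3*(-3)))*33 = (45*(6 + 9))*33 = (45*15)*33 = 675*33 = 22275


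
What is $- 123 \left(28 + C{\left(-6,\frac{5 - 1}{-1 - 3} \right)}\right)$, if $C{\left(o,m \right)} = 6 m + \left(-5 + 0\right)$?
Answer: $-2091$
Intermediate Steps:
$C{\left(o,m \right)} = -5 + 6 m$ ($C{\left(o,m \right)} = 6 m - 5 = -5 + 6 m$)
$- 123 \left(28 + C{\left(-6,\frac{5 - 1}{-1 - 3} \right)}\right) = - 123 \left(28 + \left(-5 + 6 \frac{5 - 1}{-1 - 3}\right)\right) = - 123 \left(28 + \left(-5 + 6 \frac{4}{-4}\right)\right) = - 123 \left(28 + \left(-5 + 6 \cdot 4 \left(- \frac{1}{4}\right)\right)\right) = - 123 \left(28 + \left(-5 + 6 \left(-1\right)\right)\right) = - 123 \left(28 - 11\right) = \left(-123\right) 17 = -2091$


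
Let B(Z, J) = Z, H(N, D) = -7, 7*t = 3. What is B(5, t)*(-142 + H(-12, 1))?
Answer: -745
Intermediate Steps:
t = 3/7 (t = (1/7)*3 = 3/7 ≈ 0.42857)
B(5, t)*(-142 + H(-12, 1)) = 5*(-142 - 7) = 5*(-149) = -745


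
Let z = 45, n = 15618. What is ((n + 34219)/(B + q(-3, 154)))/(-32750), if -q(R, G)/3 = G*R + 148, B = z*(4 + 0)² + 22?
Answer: -49837/55151000 ≈ -0.00090365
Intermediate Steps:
B = 742 (B = 45*(4 + 0)² + 22 = 45*4² + 22 = 45*16 + 22 = 720 + 22 = 742)
q(R, G) = -444 - 3*G*R (q(R, G) = -3*(G*R + 148) = -3*(148 + G*R) = -444 - 3*G*R)
((n + 34219)/(B + q(-3, 154)))/(-32750) = ((15618 + 34219)/(742 + (-444 - 3*154*(-3))))/(-32750) = (49837/(742 + (-444 + 1386)))*(-1/32750) = (49837/(742 + 942))*(-1/32750) = (49837/1684)*(-1/32750) = -49837/55151000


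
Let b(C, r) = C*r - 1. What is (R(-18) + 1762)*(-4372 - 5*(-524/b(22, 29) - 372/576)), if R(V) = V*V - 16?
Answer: -46041553065/5096 ≈ -9.0348e+6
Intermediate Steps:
R(V) = -16 + V² (R(V) = V² - 16 = -16 + V²)
b(C, r) = -1 + C*r
(R(-18) + 1762)*(-4372 - 5*(-524/b(22, 29) - 372/576)) = ((-16 + (-18)²) + 1762)*(-4372 - 5*(-524/(-1 + 22*29) - 372/576)) = ((-16 + 324) + 1762)*(-4372 - 5*(-524/(-1 + 638) - 372*1/576)) = (308 + 1762)*(-4372 - 5*(-524/637 - 31/48)) = 2070*(-4372 - 5*(-524*1/637 - 31/48)) = 2070*(-4372 - 5*(-524/637 - 31/48)) = 2070*(-4372 - 5*(-44899/30576)) = 2070*(-4372 + 224495/30576) = 2070*(-133453777/30576) = -46041553065/5096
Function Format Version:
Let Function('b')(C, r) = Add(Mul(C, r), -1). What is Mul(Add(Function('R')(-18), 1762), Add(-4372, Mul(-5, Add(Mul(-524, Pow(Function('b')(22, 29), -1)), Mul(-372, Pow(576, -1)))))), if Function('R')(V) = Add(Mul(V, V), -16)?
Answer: Rational(-46041553065, 5096) ≈ -9.0348e+6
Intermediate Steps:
Function('R')(V) = Add(-16, Pow(V, 2)) (Function('R')(V) = Add(Pow(V, 2), -16) = Add(-16, Pow(V, 2)))
Function('b')(C, r) = Add(-1, Mul(C, r))
Mul(Add(Function('R')(-18), 1762), Add(-4372, Mul(-5, Add(Mul(-524, Pow(Function('b')(22, 29), -1)), Mul(-372, Pow(576, -1)))))) = Mul(Add(Add(-16, Pow(-18, 2)), 1762), Add(-4372, Mul(-5, Add(Mul(-524, Pow(Add(-1, Mul(22, 29)), -1)), Mul(-372, Pow(576, -1)))))) = Mul(Add(Add(-16, 324), 1762), Add(-4372, Mul(-5, Add(Mul(-524, Pow(Add(-1, 638), -1)), Mul(-372, Rational(1, 576)))))) = Mul(Add(308, 1762), Add(-4372, Mul(-5, Add(Mul(-524, Pow(637, -1)), Rational(-31, 48))))) = Mul(2070, Add(-4372, Mul(-5, Add(Mul(-524, Rational(1, 637)), Rational(-31, 48))))) = Mul(2070, Add(-4372, Mul(-5, Add(Rational(-524, 637), Rational(-31, 48))))) = Mul(2070, Add(-4372, Mul(-5, Rational(-44899, 30576)))) = Mul(2070, Add(-4372, Rational(224495, 30576))) = Mul(2070, Rational(-133453777, 30576)) = Rational(-46041553065, 5096)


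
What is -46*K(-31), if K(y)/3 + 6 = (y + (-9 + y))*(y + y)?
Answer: -606648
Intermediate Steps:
K(y) = -18 + 6*y*(-9 + 2*y) (K(y) = -18 + 3*((y + (-9 + y))*(y + y)) = -18 + 3*((-9 + 2*y)*(2*y)) = -18 + 3*(2*y*(-9 + 2*y)) = -18 + 6*y*(-9 + 2*y))
-46*K(-31) = -46*(-18 - 54*(-31) + 12*(-31)²) = -46*(-18 + 1674 + 12*961) = -46*(-18 + 1674 + 11532) = -46*13188 = -606648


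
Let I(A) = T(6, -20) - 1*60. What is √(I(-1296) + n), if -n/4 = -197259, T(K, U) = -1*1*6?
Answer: 17*√2730 ≈ 888.24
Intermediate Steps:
T(K, U) = -6 (T(K, U) = -1*6 = -6)
I(A) = -66 (I(A) = -6 - 1*60 = -6 - 60 = -66)
n = 789036 (n = -4*(-197259) = 789036)
√(I(-1296) + n) = √(-66 + 789036) = √788970 = 17*√2730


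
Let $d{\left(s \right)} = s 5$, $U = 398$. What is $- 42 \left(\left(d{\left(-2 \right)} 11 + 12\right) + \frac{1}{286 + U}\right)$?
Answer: $\frac{469217}{114} \approx 4115.9$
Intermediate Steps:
$d{\left(s \right)} = 5 s$
$- 42 \left(\left(d{\left(-2 \right)} 11 + 12\right) + \frac{1}{286 + U}\right) = - 42 \left(\left(5 \left(-2\right) 11 + 12\right) + \frac{1}{286 + 398}\right) = - 42 \left(\left(\left(-10\right) 11 + 12\right) + \frac{1}{684}\right) = - 42 \left(\left(-110 + 12\right) + \frac{1}{684}\right) = - 42 \left(-98 + \frac{1}{684}\right) = \left(-42\right) \left(- \frac{67031}{684}\right) = \frac{469217}{114}$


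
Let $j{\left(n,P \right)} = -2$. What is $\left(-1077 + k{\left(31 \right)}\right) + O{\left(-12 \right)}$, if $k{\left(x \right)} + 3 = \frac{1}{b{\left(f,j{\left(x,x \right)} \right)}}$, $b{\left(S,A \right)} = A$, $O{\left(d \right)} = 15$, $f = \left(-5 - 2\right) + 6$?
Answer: $- \frac{2131}{2} \approx -1065.5$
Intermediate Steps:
$f = -1$ ($f = -7 + 6 = -1$)
$k{\left(x \right)} = - \frac{7}{2}$ ($k{\left(x \right)} = -3 + \frac{1}{-2} = -3 - \frac{1}{2} = - \frac{7}{2}$)
$\left(-1077 + k{\left(31 \right)}\right) + O{\left(-12 \right)} = \left(-1077 - \frac{7}{2}\right) + 15 = - \frac{2161}{2} + 15 = - \frac{2131}{2}$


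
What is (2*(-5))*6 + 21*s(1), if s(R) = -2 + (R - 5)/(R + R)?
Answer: -144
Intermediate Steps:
s(R) = -2 + (-5 + R)/(2*R) (s(R) = -2 + (-5 + R)/((2*R)) = -2 + (-5 + R)*(1/(2*R)) = -2 + (-5 + R)/(2*R))
(2*(-5))*6 + 21*s(1) = (2*(-5))*6 + 21*((½)*(-5 - 3*1)/1) = -10*6 + 21*((½)*1*(-5 - 3)) = -60 + 21*((½)*1*(-8)) = -60 + 21*(-4) = -60 - 84 = -144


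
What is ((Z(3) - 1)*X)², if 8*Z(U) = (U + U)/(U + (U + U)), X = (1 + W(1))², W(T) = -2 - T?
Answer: 121/9 ≈ 13.444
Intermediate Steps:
X = 4 (X = (1 + (-2 - 1*1))² = (1 + (-2 - 1))² = (1 - 3)² = (-2)² = 4)
Z(U) = 1/12 (Z(U) = ((U + U)/(U + (U + U)))/8 = ((2*U)/(U + 2*U))/8 = ((2*U)/((3*U)))/8 = ((2*U)*(1/(3*U)))/8 = (⅛)*(⅔) = 1/12)
((Z(3) - 1)*X)² = ((1/12 - 1)*4)² = (-11/12*4)² = (-11/3)² = 121/9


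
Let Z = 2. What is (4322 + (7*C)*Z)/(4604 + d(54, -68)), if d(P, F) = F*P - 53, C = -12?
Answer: 4154/879 ≈ 4.7258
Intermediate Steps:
d(P, F) = -53 + F*P
(4322 + (7*C)*Z)/(4604 + d(54, -68)) = (4322 + (7*(-12))*2)/(4604 + (-53 - 68*54)) = (4322 - 84*2)/(4604 + (-53 - 3672)) = (4322 - 168)/(4604 - 3725) = 4154/879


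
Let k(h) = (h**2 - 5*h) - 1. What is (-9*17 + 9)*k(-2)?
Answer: -1872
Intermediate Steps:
k(h) = -1 + h**2 - 5*h
(-9*17 + 9)*k(-2) = (-9*17 + 9)*(-1 + (-2)**2 - 5*(-2)) = (-153 + 9)*(-1 + 4 + 10) = -144*13 = -1872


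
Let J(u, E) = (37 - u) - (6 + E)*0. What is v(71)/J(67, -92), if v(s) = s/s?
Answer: -1/30 ≈ -0.033333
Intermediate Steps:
v(s) = 1
J(u, E) = 37 - u (J(u, E) = (37 - u) - 1*0 = (37 - u) + 0 = 37 - u)
v(71)/J(67, -92) = 1/(37 - 1*67) = 1/(37 - 67) = 1/(-30) = 1*(-1/30) = -1/30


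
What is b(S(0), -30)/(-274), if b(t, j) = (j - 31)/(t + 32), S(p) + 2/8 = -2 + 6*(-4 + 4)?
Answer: 122/16303 ≈ 0.0074833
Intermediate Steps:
S(p) = -9/4 (S(p) = -1/4 + (-2 + 6*(-4 + 4)) = -1/4 + (-2 + 6*0) = -1/4 + (-2 + 0) = -1/4 - 2 = -9/4)
b(t, j) = (-31 + j)/(32 + t)
b(S(0), -30)/(-274) = ((-31 - 30)/(32 - 9/4))/(-274) = (-61/(119/4))*(-1/274) = ((4/119)*(-61))*(-1/274) = -244/119*(-1/274) = 122/16303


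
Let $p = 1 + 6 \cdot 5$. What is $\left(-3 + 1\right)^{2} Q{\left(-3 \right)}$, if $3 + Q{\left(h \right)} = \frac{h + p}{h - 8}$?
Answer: $- \frac{244}{11} \approx -22.182$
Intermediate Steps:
$p = 31$ ($p = 1 + 30 = 31$)
$Q{\left(h \right)} = -3 + \frac{31 + h}{-8 + h}$ ($Q{\left(h \right)} = -3 + \frac{h + 31}{h - 8} = -3 + \frac{31 + h}{-8 + h}$)
$\left(-3 + 1\right)^{2} Q{\left(-3 \right)} = \left(-3 + 1\right)^{2} \frac{55 - -6}{-8 - 3} = \left(-2\right)^{2} \frac{55 + 6}{-11} = 4 \left(\left(- \frac{1}{11}\right) 61\right) = 4 \left(- \frac{61}{11}\right) = - \frac{244}{11}$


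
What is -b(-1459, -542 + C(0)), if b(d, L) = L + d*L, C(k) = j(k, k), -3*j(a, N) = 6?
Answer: -793152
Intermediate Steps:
j(a, N) = -2 (j(a, N) = -⅓*6 = -2)
C(k) = -2
b(d, L) = L + L*d
-b(-1459, -542 + C(0)) = -(-542 - 2)*(1 - 1459) = -(-544)*(-1458) = -1*793152 = -793152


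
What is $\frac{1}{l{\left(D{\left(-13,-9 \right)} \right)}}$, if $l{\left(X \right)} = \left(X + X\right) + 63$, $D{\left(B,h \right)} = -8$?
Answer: $\frac{1}{47} \approx 0.021277$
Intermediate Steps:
$l{\left(X \right)} = 63 + 2 X$ ($l{\left(X \right)} = 2 X + 63 = 63 + 2 X$)
$\frac{1}{l{\left(D{\left(-13,-9 \right)} \right)}} = \frac{1}{63 + 2 \left(-8\right)} = \frac{1}{63 - 16} = \frac{1}{47}$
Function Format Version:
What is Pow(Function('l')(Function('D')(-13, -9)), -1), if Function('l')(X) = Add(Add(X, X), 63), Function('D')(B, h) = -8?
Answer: Rational(1, 47) ≈ 0.021277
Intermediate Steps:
Function('l')(X) = Add(63, Mul(2, X)) (Function('l')(X) = Add(Mul(2, X), 63) = Add(63, Mul(2, X)))
Pow(Function('l')(Function('D')(-13, -9)), -1) = Pow(Add(63, Mul(2, -8)), -1) = Pow(Add(63, -16), -1) = Pow(47, -1) = Rational(1, 47)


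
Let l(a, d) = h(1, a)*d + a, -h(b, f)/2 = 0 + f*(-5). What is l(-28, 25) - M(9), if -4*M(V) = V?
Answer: -28103/4 ≈ -7025.8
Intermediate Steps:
h(b, f) = 10*f (h(b, f) = -2*(0 + f*(-5)) = -2*(0 - 5*f) = -(-10)*f = 10*f)
M(V) = -V/4
l(a, d) = a + 10*a*d (l(a, d) = (10*a)*d + a = 10*a*d + a = a + 10*a*d)
l(-28, 25) - M(9) = -28*(1 + 10*25) - (-1)*9/4 = -28*(1 + 250) - 1*(-9/4) = -28*251 + 9/4 = -7028 + 9/4 = -28103/4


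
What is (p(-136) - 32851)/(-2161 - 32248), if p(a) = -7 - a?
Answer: 32722/34409 ≈ 0.95097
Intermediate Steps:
(p(-136) - 32851)/(-2161 - 32248) = ((-7 - 1*(-136)) - 32851)/(-2161 - 32248) = ((-7 + 136) - 32851)/(-34409) = (129 - 32851)*(-1/34409) = -32722*(-1/34409) = 32722/34409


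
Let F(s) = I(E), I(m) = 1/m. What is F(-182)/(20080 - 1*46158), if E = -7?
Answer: 1/182546 ≈ 5.4781e-6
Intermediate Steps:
F(s) = -1/7 (F(s) = 1/(-7) = -1/7)
F(-182)/(20080 - 1*46158) = -1/(7*(20080 - 1*46158)) = -1/(7*(20080 - 46158)) = -1/7/(-26078) = -1/7*(-1/26078) = 1/182546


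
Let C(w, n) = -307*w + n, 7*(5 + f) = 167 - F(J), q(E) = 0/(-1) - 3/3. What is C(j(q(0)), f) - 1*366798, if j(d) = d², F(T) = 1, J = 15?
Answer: -2569604/7 ≈ -3.6709e+5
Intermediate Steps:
q(E) = -1 (q(E) = 0*(-1) - 3*⅓ = 0 - 1 = -1)
f = 131/7 (f = -5 + (167 - 1*1)/7 = -5 + (167 - 1)/7 = -5 + (⅐)*166 = -5 + 166/7 = 131/7 ≈ 18.714)
C(w, n) = n - 307*w
C(j(q(0)), f) - 1*366798 = (131/7 - 307*(-1)²) - 1*366798 = (131/7 - 307*1) - 366798 = (131/7 - 307) - 366798 = -2018/7 - 366798 = -2569604/7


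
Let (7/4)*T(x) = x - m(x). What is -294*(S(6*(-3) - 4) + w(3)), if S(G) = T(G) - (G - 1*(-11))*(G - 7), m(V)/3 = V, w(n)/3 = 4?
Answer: 82866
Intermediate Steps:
w(n) = 12 (w(n) = 3*4 = 12)
m(V) = 3*V
T(x) = -8*x/7 (T(x) = 4*(x - 3*x)/7 = 4*(-2*x)/7 = -8*x/7)
S(G) = -8*G/7 - (-7 + G)*(11 + G) (S(G) = -8*G/7 - (G - 1*(-11))*(G - 7) = -8*G/7 - (G + 11)*(-7 + G) = -8*G/7 - (11 + G)*(-7 + G) = -8*G/7 - (-7 + G)*(11 + G))
-294*(S(6*(-3) - 4) + w(3)) = -294*((77 - (6*(-3) - 4)**2 - 36*(6*(-3) - 4)/7) + 12) = -294*((77 - (-18 - 4)**2 - 36*(-18 - 4)/7) + 12) = -294*((77 - 1*(-22)**2 - 36/7*(-22)) + 12) = -294*((77 - 1*484 + 792/7) + 12) = -294*((77 - 484 + 792/7) + 12) = -294*(-2057/7 + 12) = -294*(-1973/7) = 82866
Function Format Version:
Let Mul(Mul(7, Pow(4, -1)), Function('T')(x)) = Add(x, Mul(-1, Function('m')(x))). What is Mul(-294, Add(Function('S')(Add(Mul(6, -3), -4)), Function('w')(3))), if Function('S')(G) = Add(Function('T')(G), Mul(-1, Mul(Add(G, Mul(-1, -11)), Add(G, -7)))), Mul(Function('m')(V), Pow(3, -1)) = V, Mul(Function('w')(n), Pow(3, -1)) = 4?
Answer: 82866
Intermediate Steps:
Function('w')(n) = 12 (Function('w')(n) = Mul(3, 4) = 12)
Function('m')(V) = Mul(3, V)
Function('T')(x) = Mul(Rational(-8, 7), x) (Function('T')(x) = Mul(Rational(4, 7), Add(x, Mul(-1, Mul(3, x)))) = Mul(Rational(4, 7), Add(x, Mul(-3, x))) = Mul(Rational(4, 7), Mul(-2, x)) = Mul(Rational(-8, 7), x))
Function('S')(G) = Add(Mul(Rational(-8, 7), G), Mul(-1, Add(-7, G), Add(11, G))) (Function('S')(G) = Add(Mul(Rational(-8, 7), G), Mul(-1, Mul(Add(G, Mul(-1, -11)), Add(G, -7)))) = Add(Mul(Rational(-8, 7), G), Mul(-1, Mul(Add(G, 11), Add(-7, G)))) = Add(Mul(Rational(-8, 7), G), Mul(-1, Mul(Add(11, G), Add(-7, G)))) = Add(Mul(Rational(-8, 7), G), Mul(-1, Mul(Add(-7, G), Add(11, G)))) = Add(Mul(Rational(-8, 7), G), Mul(-1, Add(-7, G), Add(11, G))))
Mul(-294, Add(Function('S')(Add(Mul(6, -3), -4)), Function('w')(3))) = Mul(-294, Add(Add(77, Mul(-1, Pow(Add(Mul(6, -3), -4), 2)), Mul(Rational(-36, 7), Add(Mul(6, -3), -4))), 12)) = Mul(-294, Add(Add(77, Mul(-1, Pow(Add(-18, -4), 2)), Mul(Rational(-36, 7), Add(-18, -4))), 12)) = Mul(-294, Add(Add(77, Mul(-1, Pow(-22, 2)), Mul(Rational(-36, 7), -22)), 12)) = Mul(-294, Add(Add(77, Mul(-1, 484), Rational(792, 7)), 12)) = Mul(-294, Add(Add(77, -484, Rational(792, 7)), 12)) = Mul(-294, Add(Rational(-2057, 7), 12)) = Mul(-294, Rational(-1973, 7)) = 82866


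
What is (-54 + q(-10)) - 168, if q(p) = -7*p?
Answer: -152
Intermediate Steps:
(-54 + q(-10)) - 168 = (-54 - 7*(-10)) - 168 = (-54 + 70) - 168 = 16 - 168 = -152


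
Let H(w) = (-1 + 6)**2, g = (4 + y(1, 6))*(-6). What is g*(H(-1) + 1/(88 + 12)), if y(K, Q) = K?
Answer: -7503/10 ≈ -750.30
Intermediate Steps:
g = -30 (g = (4 + 1)*(-6) = 5*(-6) = -30)
H(w) = 25 (H(w) = 5**2 = 25)
g*(H(-1) + 1/(88 + 12)) = -30*(25 + 1/(88 + 12)) = -30*(25 + 1/100) = -30*2501/100 = -7503/10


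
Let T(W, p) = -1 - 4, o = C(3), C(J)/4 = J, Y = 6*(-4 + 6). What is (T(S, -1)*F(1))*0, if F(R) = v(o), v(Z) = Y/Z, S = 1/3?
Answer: 0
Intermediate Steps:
S = 1/3 ≈ 0.33333
Y = 12 (Y = 6*2 = 12)
C(J) = 4*J
o = 12 (o = 4*3 = 12)
v(Z) = 12/Z
F(R) = 1 (F(R) = 12/12 = 12*(1/12) = 1)
T(W, p) = -5
(T(S, -1)*F(1))*0 = -5*1*0 = -5*0 = 0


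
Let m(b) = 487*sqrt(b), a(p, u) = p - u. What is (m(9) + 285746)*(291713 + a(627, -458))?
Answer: 84093635186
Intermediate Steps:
(m(9) + 285746)*(291713 + a(627, -458)) = (487*sqrt(9) + 285746)*(291713 + (627 - 1*(-458))) = (487*3 + 285746)*(291713 + (627 + 458)) = (1461 + 285746)*(291713 + 1085) = 287207*292798 = 84093635186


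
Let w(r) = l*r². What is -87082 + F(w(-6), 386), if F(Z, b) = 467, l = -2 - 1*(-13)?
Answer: -86615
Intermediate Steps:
l = 11 (l = -2 + 13 = 11)
w(r) = 11*r²
-87082 + F(w(-6), 386) = -87082 + 467 = -86615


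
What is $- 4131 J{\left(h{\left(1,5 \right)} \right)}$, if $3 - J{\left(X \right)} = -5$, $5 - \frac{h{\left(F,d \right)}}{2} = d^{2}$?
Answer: $-33048$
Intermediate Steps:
$h{\left(F,d \right)} = 10 - 2 d^{2}$
$J{\left(X \right)} = 8$ ($J{\left(X \right)} = 3 - -5 = 3 + 5 = 8$)
$- 4131 J{\left(h{\left(1,5 \right)} \right)} = \left(-4131\right) 8 = -33048$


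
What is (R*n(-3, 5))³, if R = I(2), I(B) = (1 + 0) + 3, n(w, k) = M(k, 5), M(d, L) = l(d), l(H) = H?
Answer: 8000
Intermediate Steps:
M(d, L) = d
n(w, k) = k
I(B) = 4 (I(B) = 1 + 3 = 4)
R = 4
(R*n(-3, 5))³ = (4*5)³ = 20³ = 8000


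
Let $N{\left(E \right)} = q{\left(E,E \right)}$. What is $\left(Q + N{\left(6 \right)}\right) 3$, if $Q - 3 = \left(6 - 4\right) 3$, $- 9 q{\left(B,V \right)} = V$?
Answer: $25$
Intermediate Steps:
$q{\left(B,V \right)} = - \frac{V}{9}$
$N{\left(E \right)} = - \frac{E}{9}$
$Q = 9$ ($Q = 3 + \left(6 - 4\right) 3 = 3 + 2 \cdot 3 = 3 + 6 = 9$)
$\left(Q + N{\left(6 \right)}\right) 3 = \left(9 - \frac{2}{3}\right) 3 = \frac{25}{3} \cdot 3 = 25$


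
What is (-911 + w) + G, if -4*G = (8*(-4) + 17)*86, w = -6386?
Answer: -13949/2 ≈ -6974.5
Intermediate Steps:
G = 645/2 (G = -(8*(-4) + 17)*86/4 = -(-32 + 17)*86/4 = -(-15)*86/4 = -¼*(-1290) = 645/2 ≈ 322.50)
(-911 + w) + G = (-911 - 6386) + 645/2 = -7297 + 645/2 = -13949/2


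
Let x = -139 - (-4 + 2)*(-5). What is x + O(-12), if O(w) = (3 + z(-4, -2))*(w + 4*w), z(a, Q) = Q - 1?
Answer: -149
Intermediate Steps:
z(a, Q) = -1 + Q
O(w) = 0 (O(w) = (3 + (-1 - 2))*(w + 4*w) = (3 - 3)*(5*w) = 0*(5*w) = 0)
x = -149 (x = -139 - (-2)*(-5) = -139 - 1*10 = -139 - 10 = -149)
x + O(-12) = -149 + 0 = -149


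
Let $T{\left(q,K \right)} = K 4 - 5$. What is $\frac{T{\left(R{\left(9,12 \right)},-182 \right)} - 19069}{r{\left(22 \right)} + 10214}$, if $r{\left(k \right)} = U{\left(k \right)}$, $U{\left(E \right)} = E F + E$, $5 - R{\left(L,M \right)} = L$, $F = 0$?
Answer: $- \frac{9901}{5118} \approx -1.9345$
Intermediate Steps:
$R{\left(L,M \right)} = 5 - L$
$U{\left(E \right)} = E$ ($U{\left(E \right)} = E 0 + E = 0 + E = E$)
$r{\left(k \right)} = k$
$T{\left(q,K \right)} = -5 + 4 K$ ($T{\left(q,K \right)} = 4 K - 5 = -5 + 4 K$)
$\frac{T{\left(R{\left(9,12 \right)},-182 \right)} - 19069}{r{\left(22 \right)} + 10214} = \frac{\left(-5 + 4 \left(-182\right)\right) - 19069}{22 + 10214} = \frac{\left(-5 - 728\right) - 19069}{10236} = \left(-733 - 19069\right) \frac{1}{10236} = \left(-19802\right) \frac{1}{10236} = - \frac{9901}{5118}$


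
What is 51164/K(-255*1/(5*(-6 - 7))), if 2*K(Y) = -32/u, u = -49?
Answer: 626759/4 ≈ 1.5669e+5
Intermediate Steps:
K(Y) = 16/49 (K(Y) = (-32/(-49))/2 = (-32*(-1/49))/2 = (½)*(32/49) = 16/49)
51164/K(-255*1/(5*(-6 - 7))) = 51164/(16/49) = 51164*(49/16) = 626759/4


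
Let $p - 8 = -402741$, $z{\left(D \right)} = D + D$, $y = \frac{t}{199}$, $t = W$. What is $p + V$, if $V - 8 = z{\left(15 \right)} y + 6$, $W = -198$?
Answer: $- \frac{80147021}{199} \approx -4.0275 \cdot 10^{5}$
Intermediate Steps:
$t = -198$
$y = - \frac{198}{199} \approx -0.99498$
$z{\left(D \right)} = 2 D$
$p = -402733$ ($p = 8 - 402741 = -402733$)
$V = - \frac{3154}{199}$ ($V = 8 + \left(2 \cdot 15 \left(- \frac{198}{199}\right) + 6\right) = 8 + \left(30 \left(- \frac{198}{199}\right) + 6\right) = 8 + \left(- \frac{5940}{199} + 6\right) = 8 - \frac{4746}{199} = - \frac{3154}{199} \approx -15.849$)
$p + V = -402733 - \frac{3154}{199} = - \frac{80147021}{199}$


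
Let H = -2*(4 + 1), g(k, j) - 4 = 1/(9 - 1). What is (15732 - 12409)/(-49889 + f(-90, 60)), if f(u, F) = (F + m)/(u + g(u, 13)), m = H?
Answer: -2282901/34274143 ≈ -0.066607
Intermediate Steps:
g(k, j) = 33/8 (g(k, j) = 4 + 1/(9 - 1) = 4 + 1/8 = 4 + ⅛ = 33/8)
H = -10 (H = -2*5 = -10)
m = -10
f(u, F) = (-10 + F)/(33/8 + u) (f(u, F) = (F - 10)/(u + 33/8) = (-10 + F)/(33/8 + u))
(15732 - 12409)/(-49889 + f(-90, 60)) = (15732 - 12409)/(-49889 + 8*(-10 + 60)/(33 + 8*(-90))) = 3323/(-49889 + 8*50/(33 - 720)) = 3323/(-49889 + 8*50/(-687)) = 3323/(-49889 + 8*(-1/687)*50) = 3323/(-49889 - 400/687) = 3323/(-34274143/687) = 3323*(-687/34274143) = -2282901/34274143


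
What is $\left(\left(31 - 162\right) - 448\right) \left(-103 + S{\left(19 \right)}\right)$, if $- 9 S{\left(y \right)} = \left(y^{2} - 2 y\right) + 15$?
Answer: $\frac{244145}{3} \approx 81382.0$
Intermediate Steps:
$S{\left(y \right)} = - \frac{5}{3} - \frac{y^{2}}{9} + \frac{2 y}{9}$ ($S{\left(y \right)} = - \frac{\left(y^{2} - 2 y\right) + 15}{9} = - \frac{15 + y^{2} - 2 y}{9} = - \frac{5}{3} - \frac{y^{2}}{9} + \frac{2 y}{9}$)
$\left(\left(31 - 162\right) - 448\right) \left(-103 + S{\left(19 \right)}\right) = \left(\left(31 - 162\right) - 448\right) \left(-103 - \left(- \frac{23}{9} + \frac{361}{9}\right)\right) = \left(\left(31 - 162\right) - 448\right) \left(-103 - \frac{338}{9}\right) = \left(-131 - 448\right) \left(-103 - \frac{338}{9}\right) = - 579 \left(-103 - \frac{338}{9}\right) = \left(-579\right) \left(- \frac{1265}{9}\right) = \frac{244145}{3}$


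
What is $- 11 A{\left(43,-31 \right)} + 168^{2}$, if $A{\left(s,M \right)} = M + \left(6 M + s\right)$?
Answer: $30138$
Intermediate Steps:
$A{\left(s,M \right)} = s + 7 M$ ($A{\left(s,M \right)} = M + \left(s + 6 M\right) = s + 7 M$)
$- 11 A{\left(43,-31 \right)} + 168^{2} = - 11 \left(43 + 7 \left(-31\right)\right) + 168^{2} = - 11 \left(43 - 217\right) + 28224 = \left(-11\right) \left(-174\right) + 28224 = 1914 + 28224 = 30138$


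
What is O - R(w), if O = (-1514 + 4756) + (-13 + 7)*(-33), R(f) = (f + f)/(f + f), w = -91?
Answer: 3439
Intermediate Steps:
R(f) = 1 (R(f) = (2*f)/((2*f)) = (2*f)*(1/(2*f)) = 1)
O = 3440 (O = 3242 - 6*(-33) = 3242 + 198 = 3440)
O - R(w) = 3440 - 1*1 = 3440 - 1 = 3439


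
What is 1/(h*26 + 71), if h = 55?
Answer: 1/1501 ≈ 0.00066622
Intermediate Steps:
1/(h*26 + 71) = 1/(55*26 + 71) = 1/(1430 + 71) = 1/1501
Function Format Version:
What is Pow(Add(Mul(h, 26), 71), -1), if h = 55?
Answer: Rational(1, 1501) ≈ 0.00066622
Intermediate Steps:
Pow(Add(Mul(h, 26), 71), -1) = Pow(Add(Mul(55, 26), 71), -1) = Pow(Add(1430, 71), -1) = Pow(1501, -1) = Rational(1, 1501)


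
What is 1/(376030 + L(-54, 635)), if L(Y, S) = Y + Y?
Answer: 1/375922 ≈ 2.6601e-6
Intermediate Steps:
L(Y, S) = 2*Y
1/(376030 + L(-54, 635)) = 1/(376030 + 2*(-54)) = 1/(376030 - 108) = 1/375922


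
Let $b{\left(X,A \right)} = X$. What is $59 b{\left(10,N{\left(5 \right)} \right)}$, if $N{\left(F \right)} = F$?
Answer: $590$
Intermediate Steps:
$59 b{\left(10,N{\left(5 \right)} \right)} = 59 \cdot 10 = 590$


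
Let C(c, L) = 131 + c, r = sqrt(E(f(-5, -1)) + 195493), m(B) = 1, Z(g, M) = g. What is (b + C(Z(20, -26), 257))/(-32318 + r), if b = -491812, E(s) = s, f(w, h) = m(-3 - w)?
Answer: 611134623/40163755 + 491661*sqrt(195494)/1044257630 ≈ 15.424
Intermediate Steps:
f(w, h) = 1
r = sqrt(195494) (r = sqrt(1 + 195493) = sqrt(195494) ≈ 442.15)
(b + C(Z(20, -26), 257))/(-32318 + r) = (-491812 + (131 + 20))/(-32318 + sqrt(195494)) = (-491812 + 151)/(-32318 + sqrt(195494)) = -491661/(-32318 + sqrt(195494))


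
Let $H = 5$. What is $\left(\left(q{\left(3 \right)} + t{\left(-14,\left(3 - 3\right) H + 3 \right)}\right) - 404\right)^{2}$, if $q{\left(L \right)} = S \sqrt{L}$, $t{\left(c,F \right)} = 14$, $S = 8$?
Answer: $152292 - 6240 \sqrt{3} \approx 1.4148 \cdot 10^{5}$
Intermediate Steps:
$q{\left(L \right)} = 8 \sqrt{L}$
$\left(\left(q{\left(3 \right)} + t{\left(-14,\left(3 - 3\right) H + 3 \right)}\right) - 404\right)^{2} = \left(\left(8 \sqrt{3} + 14\right) - 404\right)^{2} = \left(\left(14 + 8 \sqrt{3}\right) - 404\right)^{2} = \left(-390 + 8 \sqrt{3}\right)^{2}$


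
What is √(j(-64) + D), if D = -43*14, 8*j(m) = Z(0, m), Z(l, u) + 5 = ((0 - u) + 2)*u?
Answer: 3*I*√2010/4 ≈ 33.625*I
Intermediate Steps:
Z(l, u) = -5 + u*(2 - u) (Z(l, u) = -5 + ((0 - u) + 2)*u = -5 + (-u + 2)*u = -5 + (2 - u)*u = -5 + u*(2 - u))
j(m) = -5/8 - m²/8 + m/4 (j(m) = (-5 - m² + 2*m)/8 = -5/8 - m²/8 + m/4)
D = -602
√(j(-64) + D) = √((-5/8 - ⅛*(-64)² + (¼)*(-64)) - 602) = √((-5/8 - ⅛*4096 - 16) - 602) = √((-5/8 - 512 - 16) - 602) = √(-4229/8 - 602) = √(-9045/8) = 3*I*√2010/4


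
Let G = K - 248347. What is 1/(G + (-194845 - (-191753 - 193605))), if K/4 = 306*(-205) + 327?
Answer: -1/307446 ≈ -3.2526e-6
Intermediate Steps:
K = -249612 (K = 4*(306*(-205) + 327) = 4*(-62730 + 327) = 4*(-62403) = -249612)
G = -497959 (G = -249612 - 248347 = -497959)
1/(G + (-194845 - (-191753 - 193605))) = 1/(-497959 + (-194845 - (-191753 - 193605))) = 1/(-497959 + (-194845 - 1*(-385358))) = 1/(-497959 + (-194845 + 385358)) = 1/(-497959 + 190513) = 1/(-307446) = -1/307446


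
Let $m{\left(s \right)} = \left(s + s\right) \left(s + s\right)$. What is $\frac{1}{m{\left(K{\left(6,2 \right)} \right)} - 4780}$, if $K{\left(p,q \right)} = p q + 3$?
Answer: $- \frac{1}{3880} \approx -0.00025773$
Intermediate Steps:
$K{\left(p,q \right)} = 3 + p q$
$m{\left(s \right)} = 4 s^{2}$ ($m{\left(s \right)} = 2 s 2 s = 4 s^{2}$)
$\frac{1}{m{\left(K{\left(6,2 \right)} \right)} - 4780} = \frac{1}{4 \left(3 + 6 \cdot 2\right)^{2} - 4780} = \frac{1}{4 \left(3 + 12\right)^{2} - 4780} = \frac{1}{4 \cdot 15^{2} - 4780} = \frac{1}{4 \cdot 225 - 4780} = \frac{1}{900 - 4780} = \frac{1}{-3880} = - \frac{1}{3880}$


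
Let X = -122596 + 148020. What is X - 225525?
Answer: -200101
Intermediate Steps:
X = 25424
X - 225525 = 25424 - 225525 = -200101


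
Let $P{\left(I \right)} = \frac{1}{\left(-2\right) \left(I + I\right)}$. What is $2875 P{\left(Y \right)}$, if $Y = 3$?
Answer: $- \frac{2875}{12} \approx -239.58$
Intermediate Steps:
$P{\left(I \right)} = - \frac{1}{4 I}$ ($P{\left(I \right)} = - \frac{1}{2 \cdot 2 I} = - \frac{\frac{1}{2} \frac{1}{I}}{2} = - \frac{1}{4 I}$)
$2875 P{\left(Y \right)} = 2875 \left(- \frac{1}{4 \cdot 3}\right) = 2875 \left(\left(- \frac{1}{4}\right) \frac{1}{3}\right) = 2875 \left(- \frac{1}{12}\right) = - \frac{2875}{12}$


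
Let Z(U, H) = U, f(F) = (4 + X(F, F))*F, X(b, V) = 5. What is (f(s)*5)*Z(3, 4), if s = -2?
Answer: -270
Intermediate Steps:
f(F) = 9*F (f(F) = (4 + 5)*F = 9*F)
(f(s)*5)*Z(3, 4) = ((9*(-2))*5)*3 = -18*5*3 = -90*3 = -270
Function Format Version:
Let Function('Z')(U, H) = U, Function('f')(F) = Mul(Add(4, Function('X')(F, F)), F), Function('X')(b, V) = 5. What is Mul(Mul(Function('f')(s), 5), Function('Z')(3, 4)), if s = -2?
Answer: -270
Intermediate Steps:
Function('f')(F) = Mul(9, F) (Function('f')(F) = Mul(Add(4, 5), F) = Mul(9, F))
Mul(Mul(Function('f')(s), 5), Function('Z')(3, 4)) = Mul(Mul(Mul(9, -2), 5), 3) = Mul(Mul(-18, 5), 3) = Mul(-90, 3) = -270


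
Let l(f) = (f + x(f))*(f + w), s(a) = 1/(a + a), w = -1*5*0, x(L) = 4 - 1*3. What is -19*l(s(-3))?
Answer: 95/36 ≈ 2.6389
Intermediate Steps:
x(L) = 1 (x(L) = 4 - 3 = 1)
w = 0 (w = -5*0 = 0)
s(a) = 1/(2*a)
l(f) = f*(1 + f) (l(f) = (f + 1)*(f + 0) = (1 + f)*f = f*(1 + f))
-19*l(s(-3)) = -19*(½)/(-3)*(1 + (½)/(-3)) = -19*(½)*(-⅓)*(1 + (½)*(-⅓)) = -(-19)*(1 - ⅙)/6 = -(-19)*5/(6*6) = -19*(-5/36) = 95/36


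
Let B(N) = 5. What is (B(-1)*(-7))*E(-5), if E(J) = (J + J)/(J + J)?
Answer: -35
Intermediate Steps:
E(J) = 1 (E(J) = (2*J)/((2*J)) = (2*J)*(1/(2*J)) = 1)
(B(-1)*(-7))*E(-5) = (5*(-7))*1 = -35*1 = -35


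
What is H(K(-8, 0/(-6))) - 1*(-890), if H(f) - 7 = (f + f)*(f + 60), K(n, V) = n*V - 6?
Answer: 249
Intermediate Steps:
K(n, V) = -6 + V*n (K(n, V) = V*n - 6 = -6 + V*n)
H(f) = 7 + 2*f*(60 + f) (H(f) = 7 + (f + f)*(f + 60) = 7 + (2*f)*(60 + f) = 7 + 2*f*(60 + f))
H(K(-8, 0/(-6))) - 1*(-890) = (7 + 2*(-6 + (0/(-6))*(-8))² + 120*(-6 + (0/(-6))*(-8))) - 1*(-890) = (7 + 2*(-6 + (0*(-⅙))*(-8))² + 120*(-6 + (0*(-⅙))*(-8))) + 890 = (7 + 2*(-6 + 0*(-8))² + 120*(-6 + 0*(-8))) + 890 = (7 + 2*(-6 + 0)² + 120*(-6 + 0)) + 890 = (7 + 2*(-6)² + 120*(-6)) + 890 = (7 + 2*36 - 720) + 890 = (7 + 72 - 720) + 890 = -641 + 890 = 249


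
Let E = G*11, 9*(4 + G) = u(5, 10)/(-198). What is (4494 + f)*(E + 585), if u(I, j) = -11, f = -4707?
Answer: -6223363/54 ≈ -1.1525e+5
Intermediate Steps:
G = -647/162 (G = -4 + (-11/(-198))/9 = -4 + (-11*(-1/198))/9 = -4 + (⅑)*(1/18) = -4 + 1/162 = -647/162 ≈ -3.9938)
E = -7117/162 (E = -647/162*11 = -7117/162 ≈ -43.932)
(4494 + f)*(E + 585) = (4494 - 4707)*(-7117/162 + 585) = -213*87653/162 = -6223363/54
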